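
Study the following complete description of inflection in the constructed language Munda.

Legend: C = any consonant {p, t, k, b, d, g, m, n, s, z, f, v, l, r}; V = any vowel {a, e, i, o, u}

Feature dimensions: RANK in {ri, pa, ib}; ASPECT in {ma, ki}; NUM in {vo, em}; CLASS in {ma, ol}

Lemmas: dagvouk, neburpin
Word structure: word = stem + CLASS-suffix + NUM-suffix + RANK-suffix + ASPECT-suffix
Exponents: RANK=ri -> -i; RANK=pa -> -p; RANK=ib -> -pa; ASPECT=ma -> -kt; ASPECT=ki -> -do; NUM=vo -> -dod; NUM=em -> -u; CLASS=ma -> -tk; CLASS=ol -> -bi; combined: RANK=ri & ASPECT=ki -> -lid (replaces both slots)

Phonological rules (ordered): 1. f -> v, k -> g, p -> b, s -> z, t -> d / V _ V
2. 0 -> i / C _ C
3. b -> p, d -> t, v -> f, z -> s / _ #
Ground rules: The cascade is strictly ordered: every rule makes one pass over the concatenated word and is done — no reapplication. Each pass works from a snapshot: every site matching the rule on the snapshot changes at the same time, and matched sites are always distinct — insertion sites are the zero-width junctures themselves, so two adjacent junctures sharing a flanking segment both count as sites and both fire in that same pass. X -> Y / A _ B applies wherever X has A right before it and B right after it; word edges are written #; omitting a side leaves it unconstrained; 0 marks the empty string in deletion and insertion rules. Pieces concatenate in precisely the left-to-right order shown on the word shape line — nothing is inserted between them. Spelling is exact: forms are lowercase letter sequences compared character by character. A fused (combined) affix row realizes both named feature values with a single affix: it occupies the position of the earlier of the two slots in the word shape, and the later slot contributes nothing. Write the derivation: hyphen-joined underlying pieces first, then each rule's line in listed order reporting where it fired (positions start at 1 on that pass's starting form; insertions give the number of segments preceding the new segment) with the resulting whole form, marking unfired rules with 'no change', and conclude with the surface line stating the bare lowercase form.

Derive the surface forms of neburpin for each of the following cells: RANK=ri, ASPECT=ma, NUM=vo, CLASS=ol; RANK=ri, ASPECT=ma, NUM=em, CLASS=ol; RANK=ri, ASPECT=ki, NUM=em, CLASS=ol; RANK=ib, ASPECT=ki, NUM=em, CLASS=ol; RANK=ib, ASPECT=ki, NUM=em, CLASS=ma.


cell RANK=ri, ASPECT=ma, NUM=vo, CLASS=ol:
underlying: neburpin-bi-dod-i-kt
1. f -> v, k -> g, p -> b, s -> z, t -> d / V _ V: no change
2. 0 -> i / C _ C: inserts after position(s) 5, 8, 15: neburipinibidodikit
3. b -> p, d -> t, v -> f, z -> s / _ #: no change
surface: neburipinibidodikit

cell RANK=ri, ASPECT=ma, NUM=em, CLASS=ol:
underlying: neburpin-bi-u-i-kt
1. f -> v, k -> g, p -> b, s -> z, t -> d / V _ V: no change
2. 0 -> i / C _ C: inserts after position(s) 5, 8, 13: neburipinibiuikit
3. b -> p, d -> t, v -> f, z -> s / _ #: no change
surface: neburipinibiuikit

cell RANK=ri, ASPECT=ki, NUM=em, CLASS=ol:
underlying: neburpin-bi-u-lid
1. f -> v, k -> g, p -> b, s -> z, t -> d / V _ V: no change
2. 0 -> i / C _ C: inserts after position(s) 5, 8: neburipinibiulid
3. b -> p, d -> t, v -> f, z -> s / _ #: fires at position(s) 16: neburipinibiulit
surface: neburipinibiulit

cell RANK=ib, ASPECT=ki, NUM=em, CLASS=ol:
underlying: neburpin-bi-u-pa-do
1. f -> v, k -> g, p -> b, s -> z, t -> d / V _ V: fires at position(s) 12: neburpinbiubado
2. 0 -> i / C _ C: inserts after position(s) 5, 8: neburipinibiubado
3. b -> p, d -> t, v -> f, z -> s / _ #: no change
surface: neburipinibiubado

cell RANK=ib, ASPECT=ki, NUM=em, CLASS=ma:
underlying: neburpin-tk-u-pa-do
1. f -> v, k -> g, p -> b, s -> z, t -> d / V _ V: fires at position(s) 12: neburpintkubado
2. 0 -> i / C _ C: inserts after position(s) 5, 8, 9: neburipinitikubado
3. b -> p, d -> t, v -> f, z -> s / _ #: no change
surface: neburipinitikubado


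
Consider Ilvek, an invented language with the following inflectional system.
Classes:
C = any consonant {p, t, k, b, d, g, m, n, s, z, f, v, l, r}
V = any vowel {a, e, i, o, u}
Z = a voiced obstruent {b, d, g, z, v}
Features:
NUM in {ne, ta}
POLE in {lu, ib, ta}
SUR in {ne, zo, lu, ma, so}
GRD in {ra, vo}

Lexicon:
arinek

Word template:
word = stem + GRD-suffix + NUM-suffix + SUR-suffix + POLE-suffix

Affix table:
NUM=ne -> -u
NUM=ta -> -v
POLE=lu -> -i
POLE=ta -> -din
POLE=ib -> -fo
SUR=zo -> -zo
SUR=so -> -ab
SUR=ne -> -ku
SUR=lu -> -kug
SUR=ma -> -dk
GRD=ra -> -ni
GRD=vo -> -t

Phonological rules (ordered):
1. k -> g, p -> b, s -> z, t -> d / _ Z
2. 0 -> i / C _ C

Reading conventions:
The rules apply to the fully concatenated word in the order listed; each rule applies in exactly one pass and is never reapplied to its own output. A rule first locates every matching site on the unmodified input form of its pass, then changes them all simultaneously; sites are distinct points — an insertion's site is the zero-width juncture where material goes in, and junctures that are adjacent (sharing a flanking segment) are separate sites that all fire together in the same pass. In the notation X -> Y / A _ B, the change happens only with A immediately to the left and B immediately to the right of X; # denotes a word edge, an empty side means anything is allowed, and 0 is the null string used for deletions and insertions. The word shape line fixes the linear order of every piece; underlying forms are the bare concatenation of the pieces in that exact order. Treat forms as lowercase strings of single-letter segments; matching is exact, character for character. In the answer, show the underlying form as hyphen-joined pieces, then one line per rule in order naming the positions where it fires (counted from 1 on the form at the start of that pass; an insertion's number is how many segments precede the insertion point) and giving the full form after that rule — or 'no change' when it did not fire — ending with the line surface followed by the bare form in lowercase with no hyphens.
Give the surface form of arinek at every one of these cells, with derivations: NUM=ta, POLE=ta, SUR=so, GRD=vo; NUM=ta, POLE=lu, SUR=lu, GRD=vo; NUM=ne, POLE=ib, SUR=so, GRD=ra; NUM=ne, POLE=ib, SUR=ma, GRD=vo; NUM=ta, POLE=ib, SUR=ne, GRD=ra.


cell NUM=ta, POLE=ta, SUR=so, GRD=vo:
underlying: arinek-t-v-ab-din
1. k -> g, p -> b, s -> z, t -> d / _ Z: fires at position(s) 7: arinekdvabdin
2. 0 -> i / C _ C: inserts after position(s) 6, 7, 10: arinekidivabidin
surface: arinekidivabidin

cell NUM=ta, POLE=lu, SUR=lu, GRD=vo:
underlying: arinek-t-v-kug-i
1. k -> g, p -> b, s -> z, t -> d / _ Z: fires at position(s) 7: arinekdvkugi
2. 0 -> i / C _ C: inserts after position(s) 6, 7, 8: arinekidivikugi
surface: arinekidivikugi

cell NUM=ne, POLE=ib, SUR=so, GRD=ra:
underlying: arinek-ni-u-ab-fo
1. k -> g, p -> b, s -> z, t -> d / _ Z: no change
2. 0 -> i / C _ C: inserts after position(s) 6, 11: arinekiniuabifo
surface: arinekiniuabifo

cell NUM=ne, POLE=ib, SUR=ma, GRD=vo:
underlying: arinek-t-u-dk-fo
1. k -> g, p -> b, s -> z, t -> d / _ Z: no change
2. 0 -> i / C _ C: inserts after position(s) 6, 9, 10: arinekitudikifo
surface: arinekitudikifo

cell NUM=ta, POLE=ib, SUR=ne, GRD=ra:
underlying: arinek-ni-v-ku-fo
1. k -> g, p -> b, s -> z, t -> d / _ Z: no change
2. 0 -> i / C _ C: inserts after position(s) 6, 9: arinekinivikufo
surface: arinekinivikufo


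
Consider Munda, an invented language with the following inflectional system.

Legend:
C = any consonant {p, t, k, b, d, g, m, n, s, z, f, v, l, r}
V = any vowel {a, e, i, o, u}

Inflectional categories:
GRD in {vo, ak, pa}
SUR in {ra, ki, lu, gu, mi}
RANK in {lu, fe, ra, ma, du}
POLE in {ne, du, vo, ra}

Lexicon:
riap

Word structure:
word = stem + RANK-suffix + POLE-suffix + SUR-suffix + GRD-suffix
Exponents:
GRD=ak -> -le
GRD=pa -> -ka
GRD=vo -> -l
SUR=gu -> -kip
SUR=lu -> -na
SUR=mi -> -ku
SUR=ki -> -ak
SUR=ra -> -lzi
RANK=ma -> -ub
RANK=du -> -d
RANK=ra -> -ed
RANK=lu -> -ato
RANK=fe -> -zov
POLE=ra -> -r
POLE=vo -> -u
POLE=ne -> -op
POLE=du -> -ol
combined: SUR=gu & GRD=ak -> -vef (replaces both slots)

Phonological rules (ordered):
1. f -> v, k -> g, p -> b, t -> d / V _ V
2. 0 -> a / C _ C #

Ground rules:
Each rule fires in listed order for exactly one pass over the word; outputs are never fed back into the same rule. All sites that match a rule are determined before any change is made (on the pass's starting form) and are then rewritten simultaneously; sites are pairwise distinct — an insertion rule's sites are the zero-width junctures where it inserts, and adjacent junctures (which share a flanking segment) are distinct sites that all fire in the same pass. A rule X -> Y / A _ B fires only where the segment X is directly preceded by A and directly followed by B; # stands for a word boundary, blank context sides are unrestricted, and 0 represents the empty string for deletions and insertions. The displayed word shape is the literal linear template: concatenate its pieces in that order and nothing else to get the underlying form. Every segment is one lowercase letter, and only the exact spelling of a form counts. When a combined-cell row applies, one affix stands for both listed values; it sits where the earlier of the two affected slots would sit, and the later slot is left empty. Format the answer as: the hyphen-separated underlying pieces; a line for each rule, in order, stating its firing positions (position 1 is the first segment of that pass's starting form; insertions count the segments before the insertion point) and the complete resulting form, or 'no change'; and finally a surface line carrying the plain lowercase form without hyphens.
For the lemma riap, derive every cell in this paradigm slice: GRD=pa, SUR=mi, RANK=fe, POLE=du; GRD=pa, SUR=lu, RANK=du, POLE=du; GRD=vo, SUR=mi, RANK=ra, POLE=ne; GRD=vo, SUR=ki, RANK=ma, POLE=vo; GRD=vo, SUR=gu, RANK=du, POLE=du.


cell GRD=pa, SUR=mi, RANK=fe, POLE=du:
underlying: riap-zov-ol-ku-ka
1. f -> v, k -> g, p -> b, t -> d / V _ V: fires at position(s) 12: riapzovolkuga
2. 0 -> a / C _ C #: no change
surface: riapzovolkuga

cell GRD=pa, SUR=lu, RANK=du, POLE=du:
underlying: riap-d-ol-na-ka
1. f -> v, k -> g, p -> b, t -> d / V _ V: fires at position(s) 10: riapdolnaga
2. 0 -> a / C _ C #: no change
surface: riapdolnaga

cell GRD=vo, SUR=mi, RANK=ra, POLE=ne:
underlying: riap-ed-op-ku-l
1. f -> v, k -> g, p -> b, t -> d / V _ V: fires at position(s) 4: riabedopkul
2. 0 -> a / C _ C #: no change
surface: riabedopkul

cell GRD=vo, SUR=ki, RANK=ma, POLE=vo:
underlying: riap-ub-u-ak-l
1. f -> v, k -> g, p -> b, t -> d / V _ V: fires at position(s) 4: riabubuakl
2. 0 -> a / C _ C #: inserts after position(s) 9: riabubuakal
surface: riabubuakal

cell GRD=vo, SUR=gu, RANK=du, POLE=du:
underlying: riap-d-ol-kip-l
1. f -> v, k -> g, p -> b, t -> d / V _ V: no change
2. 0 -> a / C _ C #: inserts after position(s) 10: riapdolkipal
surface: riapdolkipal


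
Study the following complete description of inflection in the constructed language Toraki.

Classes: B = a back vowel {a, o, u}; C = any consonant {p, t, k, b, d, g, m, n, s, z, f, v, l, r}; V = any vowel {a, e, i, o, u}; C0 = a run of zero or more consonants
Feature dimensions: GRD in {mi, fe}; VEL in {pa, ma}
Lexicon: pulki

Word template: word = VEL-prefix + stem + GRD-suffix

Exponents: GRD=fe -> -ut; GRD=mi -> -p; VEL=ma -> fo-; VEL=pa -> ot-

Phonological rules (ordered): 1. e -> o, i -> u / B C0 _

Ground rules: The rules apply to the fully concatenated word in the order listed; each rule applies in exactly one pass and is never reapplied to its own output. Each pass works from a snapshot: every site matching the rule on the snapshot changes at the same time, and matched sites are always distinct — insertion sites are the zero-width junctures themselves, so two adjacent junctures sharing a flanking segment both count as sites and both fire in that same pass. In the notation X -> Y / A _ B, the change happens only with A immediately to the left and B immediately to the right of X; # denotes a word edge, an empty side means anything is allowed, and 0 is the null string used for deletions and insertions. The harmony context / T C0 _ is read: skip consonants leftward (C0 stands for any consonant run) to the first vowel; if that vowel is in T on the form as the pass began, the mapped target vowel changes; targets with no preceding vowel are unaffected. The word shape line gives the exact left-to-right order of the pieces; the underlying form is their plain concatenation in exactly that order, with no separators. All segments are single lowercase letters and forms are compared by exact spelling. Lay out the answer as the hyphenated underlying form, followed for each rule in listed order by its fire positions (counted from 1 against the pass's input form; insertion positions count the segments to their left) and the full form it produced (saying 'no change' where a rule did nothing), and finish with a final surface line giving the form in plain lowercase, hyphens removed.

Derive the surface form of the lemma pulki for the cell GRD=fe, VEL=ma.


underlying: fo-pulki-ut
1. e -> o, i -> u / B C0 _: fires at position(s) 7: fopulkuut
surface: fopulkuut


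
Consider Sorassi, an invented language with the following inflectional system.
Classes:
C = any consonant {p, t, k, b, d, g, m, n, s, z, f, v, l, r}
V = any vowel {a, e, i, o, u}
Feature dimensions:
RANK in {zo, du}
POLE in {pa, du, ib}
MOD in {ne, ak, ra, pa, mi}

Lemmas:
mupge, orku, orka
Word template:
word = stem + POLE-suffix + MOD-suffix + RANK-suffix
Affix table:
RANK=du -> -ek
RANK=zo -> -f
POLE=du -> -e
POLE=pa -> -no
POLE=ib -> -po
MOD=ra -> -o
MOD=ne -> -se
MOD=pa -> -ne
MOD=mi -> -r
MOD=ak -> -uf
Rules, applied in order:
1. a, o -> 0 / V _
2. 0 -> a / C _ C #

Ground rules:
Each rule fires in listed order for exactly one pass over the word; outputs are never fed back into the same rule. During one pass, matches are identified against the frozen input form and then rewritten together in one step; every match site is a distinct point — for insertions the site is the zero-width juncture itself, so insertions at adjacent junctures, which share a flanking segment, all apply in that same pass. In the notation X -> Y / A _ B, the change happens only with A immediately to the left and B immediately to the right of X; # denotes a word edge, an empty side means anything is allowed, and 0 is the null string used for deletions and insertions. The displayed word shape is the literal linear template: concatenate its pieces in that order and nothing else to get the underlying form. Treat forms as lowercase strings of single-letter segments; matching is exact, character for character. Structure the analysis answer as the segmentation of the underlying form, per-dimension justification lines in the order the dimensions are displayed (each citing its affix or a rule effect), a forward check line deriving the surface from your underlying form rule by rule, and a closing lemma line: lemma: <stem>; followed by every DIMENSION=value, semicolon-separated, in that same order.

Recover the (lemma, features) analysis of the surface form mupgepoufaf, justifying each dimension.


underlying: mupge-po-uf-f
RANK=zo - signalled by the affix -f
POLE=ib - signalled by the affix -po
MOD=ak - signalled by the affix -uf
check: mupgepouff -> mupgepouff -> mupgepoufaf
lemma: mupge; RANK=zo; POLE=ib; MOD=ak


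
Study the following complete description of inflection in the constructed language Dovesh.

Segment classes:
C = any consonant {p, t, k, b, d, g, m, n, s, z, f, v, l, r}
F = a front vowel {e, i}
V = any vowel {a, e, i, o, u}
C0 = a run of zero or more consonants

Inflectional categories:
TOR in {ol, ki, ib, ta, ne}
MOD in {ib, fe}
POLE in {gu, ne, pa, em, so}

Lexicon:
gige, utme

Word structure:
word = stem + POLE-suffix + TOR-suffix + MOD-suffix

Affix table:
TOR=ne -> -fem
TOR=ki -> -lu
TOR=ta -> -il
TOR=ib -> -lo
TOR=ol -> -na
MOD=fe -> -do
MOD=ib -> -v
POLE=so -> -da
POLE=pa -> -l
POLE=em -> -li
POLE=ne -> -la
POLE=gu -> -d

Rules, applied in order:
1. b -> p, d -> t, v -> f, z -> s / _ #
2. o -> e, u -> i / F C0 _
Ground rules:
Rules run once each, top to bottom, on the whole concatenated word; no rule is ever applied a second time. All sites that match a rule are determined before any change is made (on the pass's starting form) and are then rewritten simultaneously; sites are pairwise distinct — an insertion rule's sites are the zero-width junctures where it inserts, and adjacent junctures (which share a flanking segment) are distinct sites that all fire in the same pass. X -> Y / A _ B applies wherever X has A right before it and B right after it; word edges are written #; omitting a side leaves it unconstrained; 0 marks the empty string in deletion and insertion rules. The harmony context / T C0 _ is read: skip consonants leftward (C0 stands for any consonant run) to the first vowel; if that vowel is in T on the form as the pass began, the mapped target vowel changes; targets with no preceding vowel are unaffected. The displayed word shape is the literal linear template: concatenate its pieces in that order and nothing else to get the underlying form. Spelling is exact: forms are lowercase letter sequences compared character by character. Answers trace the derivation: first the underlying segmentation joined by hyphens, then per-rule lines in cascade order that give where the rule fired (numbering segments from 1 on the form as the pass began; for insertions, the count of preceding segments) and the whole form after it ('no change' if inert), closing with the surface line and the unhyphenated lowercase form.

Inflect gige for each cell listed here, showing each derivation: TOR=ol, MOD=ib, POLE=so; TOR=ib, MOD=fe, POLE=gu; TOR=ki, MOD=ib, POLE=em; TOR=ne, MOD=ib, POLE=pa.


cell TOR=ol, MOD=ib, POLE=so:
underlying: gige-da-na-v
1. b -> p, d -> t, v -> f, z -> s / _ #: fires at position(s) 9: gigedanaf
2. o -> e, u -> i / F C0 _: no change
surface: gigedanaf

cell TOR=ib, MOD=fe, POLE=gu:
underlying: gige-d-lo-do
1. b -> p, d -> t, v -> f, z -> s / _ #: no change
2. o -> e, u -> i / F C0 _: fires at position(s) 7: gigedledo
surface: gigedledo

cell TOR=ki, MOD=ib, POLE=em:
underlying: gige-li-lu-v
1. b -> p, d -> t, v -> f, z -> s / _ #: fires at position(s) 9: gigeliluf
2. o -> e, u -> i / F C0 _: fires at position(s) 8: gigelilif
surface: gigelilif

cell TOR=ne, MOD=ib, POLE=pa:
underlying: gige-l-fem-v
1. b -> p, d -> t, v -> f, z -> s / _ #: fires at position(s) 9: gigelfemf
2. o -> e, u -> i / F C0 _: no change
surface: gigelfemf


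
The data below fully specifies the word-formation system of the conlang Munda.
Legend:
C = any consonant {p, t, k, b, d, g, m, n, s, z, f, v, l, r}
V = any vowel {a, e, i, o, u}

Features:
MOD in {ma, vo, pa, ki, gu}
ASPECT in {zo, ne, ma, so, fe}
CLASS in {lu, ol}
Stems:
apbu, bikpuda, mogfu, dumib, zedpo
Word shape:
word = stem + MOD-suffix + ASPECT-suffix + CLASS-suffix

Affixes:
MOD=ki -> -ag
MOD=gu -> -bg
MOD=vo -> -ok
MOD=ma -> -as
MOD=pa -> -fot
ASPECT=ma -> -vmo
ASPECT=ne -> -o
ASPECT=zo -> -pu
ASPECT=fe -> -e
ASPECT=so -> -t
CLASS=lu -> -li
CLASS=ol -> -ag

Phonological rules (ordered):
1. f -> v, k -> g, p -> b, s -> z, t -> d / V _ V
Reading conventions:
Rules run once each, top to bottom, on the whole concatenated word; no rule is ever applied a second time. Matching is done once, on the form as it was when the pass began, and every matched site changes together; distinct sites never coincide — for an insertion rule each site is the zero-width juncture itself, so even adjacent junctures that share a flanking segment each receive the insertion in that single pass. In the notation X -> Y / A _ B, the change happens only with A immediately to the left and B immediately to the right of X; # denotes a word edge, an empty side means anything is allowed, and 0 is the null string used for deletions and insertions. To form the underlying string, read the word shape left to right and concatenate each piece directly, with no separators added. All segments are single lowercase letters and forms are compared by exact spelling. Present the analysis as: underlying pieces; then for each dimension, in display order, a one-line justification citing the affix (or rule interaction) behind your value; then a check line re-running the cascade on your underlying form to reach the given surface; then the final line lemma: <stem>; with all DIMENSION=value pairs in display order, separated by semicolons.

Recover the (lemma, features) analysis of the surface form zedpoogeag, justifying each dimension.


underlying: zedpo-ok-e-ag
MOD=vo - signalled by the affix -ok
ASPECT=fe - signalled by the affix -e
CLASS=ol - signalled by the affix -ag
check: zedpookeag -> zedpoogeag
lemma: zedpo; MOD=vo; ASPECT=fe; CLASS=ol


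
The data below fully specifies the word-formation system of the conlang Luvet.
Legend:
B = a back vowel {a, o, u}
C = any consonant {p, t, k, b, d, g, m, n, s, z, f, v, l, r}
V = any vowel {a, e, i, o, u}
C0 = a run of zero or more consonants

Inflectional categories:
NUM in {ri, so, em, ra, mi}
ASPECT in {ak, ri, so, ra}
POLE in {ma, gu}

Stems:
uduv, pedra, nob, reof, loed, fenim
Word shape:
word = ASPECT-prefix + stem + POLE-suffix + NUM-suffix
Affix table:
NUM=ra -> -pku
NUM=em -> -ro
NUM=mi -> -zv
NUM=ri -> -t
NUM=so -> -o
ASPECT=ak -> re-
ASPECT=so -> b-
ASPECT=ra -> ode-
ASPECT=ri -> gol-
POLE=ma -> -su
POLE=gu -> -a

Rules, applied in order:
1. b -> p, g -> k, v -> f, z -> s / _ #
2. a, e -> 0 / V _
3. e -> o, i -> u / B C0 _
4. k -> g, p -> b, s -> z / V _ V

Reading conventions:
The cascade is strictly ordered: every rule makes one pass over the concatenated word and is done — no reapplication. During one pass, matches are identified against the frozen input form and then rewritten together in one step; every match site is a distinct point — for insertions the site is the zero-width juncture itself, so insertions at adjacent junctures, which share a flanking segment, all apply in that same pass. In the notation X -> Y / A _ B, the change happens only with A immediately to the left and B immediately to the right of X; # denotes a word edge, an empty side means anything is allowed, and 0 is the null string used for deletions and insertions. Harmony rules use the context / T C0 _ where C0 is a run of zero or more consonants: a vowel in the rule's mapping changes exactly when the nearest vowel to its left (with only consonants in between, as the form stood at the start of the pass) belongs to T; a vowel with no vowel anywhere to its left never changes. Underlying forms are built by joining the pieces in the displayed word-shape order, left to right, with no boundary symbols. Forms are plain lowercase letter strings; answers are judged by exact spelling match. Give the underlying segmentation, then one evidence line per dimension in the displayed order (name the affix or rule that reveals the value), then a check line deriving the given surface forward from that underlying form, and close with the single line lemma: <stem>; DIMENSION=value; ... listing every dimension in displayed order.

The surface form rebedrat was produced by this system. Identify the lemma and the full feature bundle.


underlying: re-pedra-a-t
NUM=ri - signalled by the affix -t
ASPECT=ak - signalled by the affix re-
POLE=gu - signalled by the affix -a
check: repedraat -> repedraat -> repedrat -> repedrat -> rebedrat
lemma: pedra; NUM=ri; ASPECT=ak; POLE=gu


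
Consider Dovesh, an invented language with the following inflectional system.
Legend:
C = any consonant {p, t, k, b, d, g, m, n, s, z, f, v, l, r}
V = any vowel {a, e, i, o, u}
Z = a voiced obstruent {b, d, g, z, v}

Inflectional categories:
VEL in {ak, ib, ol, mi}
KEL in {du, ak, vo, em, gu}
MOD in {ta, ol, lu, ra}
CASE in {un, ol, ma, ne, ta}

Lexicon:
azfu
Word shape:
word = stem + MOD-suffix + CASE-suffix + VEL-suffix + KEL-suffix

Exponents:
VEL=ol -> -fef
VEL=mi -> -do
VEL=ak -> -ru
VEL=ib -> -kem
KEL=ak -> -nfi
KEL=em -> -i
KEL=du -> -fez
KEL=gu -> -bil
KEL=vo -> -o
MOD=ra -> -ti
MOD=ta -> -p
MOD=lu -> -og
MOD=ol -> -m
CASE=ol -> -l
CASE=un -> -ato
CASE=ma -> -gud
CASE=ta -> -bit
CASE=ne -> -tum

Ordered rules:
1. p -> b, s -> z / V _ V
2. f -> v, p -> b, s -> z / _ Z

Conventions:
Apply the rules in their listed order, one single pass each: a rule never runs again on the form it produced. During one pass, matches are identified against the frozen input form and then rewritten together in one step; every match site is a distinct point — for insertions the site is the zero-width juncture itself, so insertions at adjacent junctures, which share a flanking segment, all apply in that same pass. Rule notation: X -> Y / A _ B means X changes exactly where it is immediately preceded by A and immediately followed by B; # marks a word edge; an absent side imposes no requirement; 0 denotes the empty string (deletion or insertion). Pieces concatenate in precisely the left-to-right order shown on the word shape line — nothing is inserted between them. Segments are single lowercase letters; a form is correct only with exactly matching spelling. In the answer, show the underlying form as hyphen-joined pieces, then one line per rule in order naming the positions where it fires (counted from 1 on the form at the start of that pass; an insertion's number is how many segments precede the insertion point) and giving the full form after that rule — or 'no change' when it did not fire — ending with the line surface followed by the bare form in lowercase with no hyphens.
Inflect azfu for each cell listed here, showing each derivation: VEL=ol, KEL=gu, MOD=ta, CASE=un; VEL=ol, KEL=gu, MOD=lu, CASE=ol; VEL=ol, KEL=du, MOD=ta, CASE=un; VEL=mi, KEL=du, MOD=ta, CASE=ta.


cell VEL=ol, KEL=gu, MOD=ta, CASE=un:
underlying: azfu-p-ato-fef-bil
1. p -> b, s -> z / V _ V: fires at position(s) 5: azfubatofefbil
2. f -> v, p -> b, s -> z / _ Z: fires at position(s) 11: azfubatofevbil
surface: azfubatofevbil

cell VEL=ol, KEL=gu, MOD=lu, CASE=ol:
underlying: azfu-og-l-fef-bil
1. p -> b, s -> z / V _ V: no change
2. f -> v, p -> b, s -> z / _ Z: fires at position(s) 10: azfuoglfevbil
surface: azfuoglfevbil

cell VEL=ol, KEL=du, MOD=ta, CASE=un:
underlying: azfu-p-ato-fef-fez
1. p -> b, s -> z / V _ V: fires at position(s) 5: azfubatofeffez
2. f -> v, p -> b, s -> z / _ Z: no change
surface: azfubatofeffez

cell VEL=mi, KEL=du, MOD=ta, CASE=ta:
underlying: azfu-p-bit-do-fez
1. p -> b, s -> z / V _ V: no change
2. f -> v, p -> b, s -> z / _ Z: fires at position(s) 5: azfubbitdofez
surface: azfubbitdofez


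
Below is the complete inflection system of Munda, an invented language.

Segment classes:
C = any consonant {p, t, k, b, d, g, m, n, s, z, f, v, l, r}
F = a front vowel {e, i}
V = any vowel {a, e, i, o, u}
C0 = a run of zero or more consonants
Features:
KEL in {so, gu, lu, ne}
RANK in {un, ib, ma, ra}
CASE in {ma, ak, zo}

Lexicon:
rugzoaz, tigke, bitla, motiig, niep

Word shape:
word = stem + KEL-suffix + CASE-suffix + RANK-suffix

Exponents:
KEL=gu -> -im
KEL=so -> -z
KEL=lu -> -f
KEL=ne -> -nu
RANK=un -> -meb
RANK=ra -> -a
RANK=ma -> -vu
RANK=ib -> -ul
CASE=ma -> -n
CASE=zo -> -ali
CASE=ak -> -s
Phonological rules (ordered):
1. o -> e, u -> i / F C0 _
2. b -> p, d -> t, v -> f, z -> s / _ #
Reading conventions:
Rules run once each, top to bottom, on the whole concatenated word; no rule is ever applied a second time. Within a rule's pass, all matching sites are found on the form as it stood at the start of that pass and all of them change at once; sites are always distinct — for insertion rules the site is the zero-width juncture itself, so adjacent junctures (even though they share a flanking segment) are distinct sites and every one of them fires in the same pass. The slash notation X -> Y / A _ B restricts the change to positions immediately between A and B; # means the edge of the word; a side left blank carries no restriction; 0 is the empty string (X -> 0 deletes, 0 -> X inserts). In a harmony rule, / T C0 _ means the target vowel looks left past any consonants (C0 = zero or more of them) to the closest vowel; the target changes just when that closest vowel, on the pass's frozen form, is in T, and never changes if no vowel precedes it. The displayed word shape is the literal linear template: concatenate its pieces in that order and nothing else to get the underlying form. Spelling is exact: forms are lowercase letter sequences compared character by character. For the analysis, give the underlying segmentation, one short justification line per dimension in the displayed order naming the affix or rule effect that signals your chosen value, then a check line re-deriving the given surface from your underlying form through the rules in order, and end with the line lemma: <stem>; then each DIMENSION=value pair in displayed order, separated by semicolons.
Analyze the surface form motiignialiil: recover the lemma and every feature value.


underlying: motiig-nu-ali-ul
KEL=ne - signalled by the affix -nu
RANK=ib - signalled by the affix -ul
CASE=zo - signalled by the affix -ali
check: motiignualiul -> motiignialiil -> motiignialiil
lemma: motiig; KEL=ne; RANK=ib; CASE=zo


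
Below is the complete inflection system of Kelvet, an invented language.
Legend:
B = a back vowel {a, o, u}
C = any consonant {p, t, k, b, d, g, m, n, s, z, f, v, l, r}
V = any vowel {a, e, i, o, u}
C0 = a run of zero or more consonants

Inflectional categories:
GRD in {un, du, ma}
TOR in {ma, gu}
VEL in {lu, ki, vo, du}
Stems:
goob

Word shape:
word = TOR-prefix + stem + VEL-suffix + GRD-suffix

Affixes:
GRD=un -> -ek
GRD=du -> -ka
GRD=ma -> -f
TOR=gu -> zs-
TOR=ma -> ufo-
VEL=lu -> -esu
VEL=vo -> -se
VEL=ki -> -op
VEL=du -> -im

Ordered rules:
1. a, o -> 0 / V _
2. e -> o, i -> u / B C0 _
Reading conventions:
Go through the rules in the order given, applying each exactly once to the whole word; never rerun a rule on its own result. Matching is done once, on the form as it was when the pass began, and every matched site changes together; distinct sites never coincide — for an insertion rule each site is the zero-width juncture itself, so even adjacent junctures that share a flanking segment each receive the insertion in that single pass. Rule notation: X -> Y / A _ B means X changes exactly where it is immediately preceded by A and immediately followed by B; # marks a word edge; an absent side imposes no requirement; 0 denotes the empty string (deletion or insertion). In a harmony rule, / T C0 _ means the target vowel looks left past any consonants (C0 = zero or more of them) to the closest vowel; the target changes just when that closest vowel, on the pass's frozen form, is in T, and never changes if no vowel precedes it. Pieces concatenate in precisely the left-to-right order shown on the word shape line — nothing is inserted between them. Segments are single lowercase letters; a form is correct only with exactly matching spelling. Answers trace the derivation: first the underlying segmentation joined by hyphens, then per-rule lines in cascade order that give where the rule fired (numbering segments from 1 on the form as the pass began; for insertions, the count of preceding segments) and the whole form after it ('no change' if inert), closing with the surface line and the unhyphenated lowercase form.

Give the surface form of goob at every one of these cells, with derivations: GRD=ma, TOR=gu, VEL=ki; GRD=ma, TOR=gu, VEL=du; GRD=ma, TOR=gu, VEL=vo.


cell GRD=ma, TOR=gu, VEL=ki:
underlying: zs-goob-op-f
1. a, o -> 0 / V _: fires at position(s) 5: zsgobopf
2. e -> o, i -> u / B C0 _: no change
surface: zsgobopf

cell GRD=ma, TOR=gu, VEL=du:
underlying: zs-goob-im-f
1. a, o -> 0 / V _: fires at position(s) 5: zsgobimf
2. e -> o, i -> u / B C0 _: fires at position(s) 6: zsgobumf
surface: zsgobumf

cell GRD=ma, TOR=gu, VEL=vo:
underlying: zs-goob-se-f
1. a, o -> 0 / V _: fires at position(s) 5: zsgobsef
2. e -> o, i -> u / B C0 _: fires at position(s) 7: zsgobsof
surface: zsgobsof


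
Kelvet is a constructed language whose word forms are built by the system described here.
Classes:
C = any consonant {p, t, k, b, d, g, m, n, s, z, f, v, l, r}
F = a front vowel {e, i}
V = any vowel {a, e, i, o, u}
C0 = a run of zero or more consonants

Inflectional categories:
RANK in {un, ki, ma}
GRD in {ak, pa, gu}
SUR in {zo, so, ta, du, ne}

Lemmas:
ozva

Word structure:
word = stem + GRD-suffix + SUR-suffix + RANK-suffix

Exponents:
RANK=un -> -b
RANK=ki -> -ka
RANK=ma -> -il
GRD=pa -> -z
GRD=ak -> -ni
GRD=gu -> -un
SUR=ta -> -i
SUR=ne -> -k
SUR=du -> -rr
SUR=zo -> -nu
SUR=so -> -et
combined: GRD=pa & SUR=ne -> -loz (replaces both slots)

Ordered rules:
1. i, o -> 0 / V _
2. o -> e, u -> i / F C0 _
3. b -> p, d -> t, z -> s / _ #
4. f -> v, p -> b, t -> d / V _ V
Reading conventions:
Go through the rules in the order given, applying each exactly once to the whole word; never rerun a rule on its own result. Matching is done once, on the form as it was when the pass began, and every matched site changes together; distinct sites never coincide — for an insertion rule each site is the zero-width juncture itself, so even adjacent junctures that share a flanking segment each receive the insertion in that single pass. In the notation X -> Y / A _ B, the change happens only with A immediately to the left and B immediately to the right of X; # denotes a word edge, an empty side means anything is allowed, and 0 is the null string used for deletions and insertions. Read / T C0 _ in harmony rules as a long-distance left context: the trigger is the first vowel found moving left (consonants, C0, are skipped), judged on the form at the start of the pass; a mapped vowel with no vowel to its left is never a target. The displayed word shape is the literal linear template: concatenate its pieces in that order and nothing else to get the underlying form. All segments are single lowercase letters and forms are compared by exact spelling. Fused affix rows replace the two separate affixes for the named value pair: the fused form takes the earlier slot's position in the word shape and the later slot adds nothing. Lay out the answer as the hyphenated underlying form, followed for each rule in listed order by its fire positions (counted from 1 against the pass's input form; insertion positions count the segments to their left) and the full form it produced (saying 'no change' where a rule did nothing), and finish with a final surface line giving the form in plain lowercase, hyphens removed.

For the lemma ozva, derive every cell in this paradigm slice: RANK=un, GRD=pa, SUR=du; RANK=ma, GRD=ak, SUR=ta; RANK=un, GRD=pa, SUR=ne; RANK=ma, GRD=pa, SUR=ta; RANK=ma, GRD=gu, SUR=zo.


cell RANK=un, GRD=pa, SUR=du:
underlying: ozva-z-rr-b
1. i, o -> 0 / V _: no change
2. o -> e, u -> i / F C0 _: no change
3. b -> p, d -> t, z -> s / _ #: fires at position(s) 8: ozvazrrp
4. f -> v, p -> b, t -> d / V _ V: no change
surface: ozvazrrp

cell RANK=ma, GRD=ak, SUR=ta:
underlying: ozva-ni-i-il
1. i, o -> 0 / V _: fires at position(s) 7, 8: ozvanil
2. o -> e, u -> i / F C0 _: no change
3. b -> p, d -> t, z -> s / _ #: no change
4. f -> v, p -> b, t -> d / V _ V: no change
surface: ozvanil

cell RANK=un, GRD=pa, SUR=ne:
underlying: ozva-loz-b
1. i, o -> 0 / V _: no change
2. o -> e, u -> i / F C0 _: no change
3. b -> p, d -> t, z -> s / _ #: fires at position(s) 8: ozvalozp
4. f -> v, p -> b, t -> d / V _ V: no change
surface: ozvalozp

cell RANK=ma, GRD=pa, SUR=ta:
underlying: ozva-z-i-il
1. i, o -> 0 / V _: fires at position(s) 7: ozvazil
2. o -> e, u -> i / F C0 _: no change
3. b -> p, d -> t, z -> s / _ #: no change
4. f -> v, p -> b, t -> d / V _ V: no change
surface: ozvazil

cell RANK=ma, GRD=gu, SUR=zo:
underlying: ozva-un-nu-il
1. i, o -> 0 / V _: fires at position(s) 9: ozvaunnul
2. o -> e, u -> i / F C0 _: no change
3. b -> p, d -> t, z -> s / _ #: no change
4. f -> v, p -> b, t -> d / V _ V: no change
surface: ozvaunnul


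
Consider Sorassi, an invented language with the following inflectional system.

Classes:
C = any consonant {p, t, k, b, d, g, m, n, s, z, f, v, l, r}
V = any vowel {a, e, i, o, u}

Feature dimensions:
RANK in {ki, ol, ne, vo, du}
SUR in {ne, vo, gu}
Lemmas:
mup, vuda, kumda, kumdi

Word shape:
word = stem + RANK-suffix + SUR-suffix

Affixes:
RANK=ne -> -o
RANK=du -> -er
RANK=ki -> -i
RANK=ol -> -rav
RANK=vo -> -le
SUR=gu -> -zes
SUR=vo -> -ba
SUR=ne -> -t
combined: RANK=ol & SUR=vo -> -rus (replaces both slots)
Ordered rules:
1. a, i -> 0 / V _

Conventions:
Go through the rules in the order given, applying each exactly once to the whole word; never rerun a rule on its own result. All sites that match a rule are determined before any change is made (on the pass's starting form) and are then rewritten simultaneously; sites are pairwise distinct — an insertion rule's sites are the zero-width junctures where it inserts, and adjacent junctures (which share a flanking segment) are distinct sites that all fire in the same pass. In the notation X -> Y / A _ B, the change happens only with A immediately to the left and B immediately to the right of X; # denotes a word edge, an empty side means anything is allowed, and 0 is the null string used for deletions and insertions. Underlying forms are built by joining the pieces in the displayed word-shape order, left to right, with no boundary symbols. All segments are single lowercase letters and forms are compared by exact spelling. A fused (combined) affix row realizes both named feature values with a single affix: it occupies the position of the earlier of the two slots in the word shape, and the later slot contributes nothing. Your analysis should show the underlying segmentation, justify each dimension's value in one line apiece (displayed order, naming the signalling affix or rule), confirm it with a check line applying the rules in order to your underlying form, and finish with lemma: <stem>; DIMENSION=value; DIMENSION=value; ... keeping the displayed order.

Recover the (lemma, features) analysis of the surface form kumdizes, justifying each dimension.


underlying: kumdi-i-zes
RANK=ki - signalled by the affix -i
SUR=gu - signalled by the affix -zes
check: kumdiizes -> kumdizes
lemma: kumdi; RANK=ki; SUR=gu


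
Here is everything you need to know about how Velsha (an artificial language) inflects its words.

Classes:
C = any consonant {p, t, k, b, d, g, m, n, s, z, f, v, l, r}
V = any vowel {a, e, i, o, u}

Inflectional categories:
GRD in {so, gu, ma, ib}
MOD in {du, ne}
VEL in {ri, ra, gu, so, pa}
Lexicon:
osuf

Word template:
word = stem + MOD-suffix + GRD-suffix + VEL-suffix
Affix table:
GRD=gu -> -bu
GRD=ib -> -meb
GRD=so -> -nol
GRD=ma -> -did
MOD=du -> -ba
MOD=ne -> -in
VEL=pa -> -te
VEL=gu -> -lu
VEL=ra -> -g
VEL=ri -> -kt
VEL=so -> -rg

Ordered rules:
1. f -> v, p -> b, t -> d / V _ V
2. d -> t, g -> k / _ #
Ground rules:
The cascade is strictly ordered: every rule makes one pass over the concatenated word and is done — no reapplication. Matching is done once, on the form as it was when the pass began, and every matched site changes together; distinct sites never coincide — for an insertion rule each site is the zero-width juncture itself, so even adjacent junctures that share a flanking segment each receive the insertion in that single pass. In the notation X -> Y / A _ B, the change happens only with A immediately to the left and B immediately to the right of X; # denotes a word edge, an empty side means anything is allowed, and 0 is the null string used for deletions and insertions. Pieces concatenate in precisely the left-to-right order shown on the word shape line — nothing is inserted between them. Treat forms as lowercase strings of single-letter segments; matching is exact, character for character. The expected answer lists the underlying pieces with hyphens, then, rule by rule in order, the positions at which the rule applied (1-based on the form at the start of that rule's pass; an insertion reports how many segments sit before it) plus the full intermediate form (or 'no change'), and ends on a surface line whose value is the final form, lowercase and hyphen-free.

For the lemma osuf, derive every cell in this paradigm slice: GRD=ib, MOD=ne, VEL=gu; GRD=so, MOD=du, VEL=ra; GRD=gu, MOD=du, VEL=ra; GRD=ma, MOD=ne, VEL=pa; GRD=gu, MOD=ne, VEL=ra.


cell GRD=ib, MOD=ne, VEL=gu:
underlying: osuf-in-meb-lu
1. f -> v, p -> b, t -> d / V _ V: fires at position(s) 4: osuvinmeblu
2. d -> t, g -> k / _ #: no change
surface: osuvinmeblu

cell GRD=so, MOD=du, VEL=ra:
underlying: osuf-ba-nol-g
1. f -> v, p -> b, t -> d / V _ V: no change
2. d -> t, g -> k / _ #: fires at position(s) 10: osufbanolk
surface: osufbanolk

cell GRD=gu, MOD=du, VEL=ra:
underlying: osuf-ba-bu-g
1. f -> v, p -> b, t -> d / V _ V: no change
2. d -> t, g -> k / _ #: fires at position(s) 9: osufbabuk
surface: osufbabuk

cell GRD=ma, MOD=ne, VEL=pa:
underlying: osuf-in-did-te
1. f -> v, p -> b, t -> d / V _ V: fires at position(s) 4: osuvindidte
2. d -> t, g -> k / _ #: no change
surface: osuvindidte

cell GRD=gu, MOD=ne, VEL=ra:
underlying: osuf-in-bu-g
1. f -> v, p -> b, t -> d / V _ V: fires at position(s) 4: osuvinbug
2. d -> t, g -> k / _ #: fires at position(s) 9: osuvinbuk
surface: osuvinbuk
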